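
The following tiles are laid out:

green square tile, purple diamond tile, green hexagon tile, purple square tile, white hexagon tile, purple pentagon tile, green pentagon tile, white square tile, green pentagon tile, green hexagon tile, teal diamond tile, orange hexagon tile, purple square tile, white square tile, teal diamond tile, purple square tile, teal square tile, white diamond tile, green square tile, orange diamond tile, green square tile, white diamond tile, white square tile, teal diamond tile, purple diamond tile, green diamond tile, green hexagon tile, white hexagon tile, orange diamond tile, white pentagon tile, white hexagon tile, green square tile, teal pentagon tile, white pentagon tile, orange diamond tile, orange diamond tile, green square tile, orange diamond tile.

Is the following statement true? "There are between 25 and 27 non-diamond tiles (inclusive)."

True

There are 25 non-diamond tiles.
The claim requires 25 ≤ 25 ≤ 27, which holds.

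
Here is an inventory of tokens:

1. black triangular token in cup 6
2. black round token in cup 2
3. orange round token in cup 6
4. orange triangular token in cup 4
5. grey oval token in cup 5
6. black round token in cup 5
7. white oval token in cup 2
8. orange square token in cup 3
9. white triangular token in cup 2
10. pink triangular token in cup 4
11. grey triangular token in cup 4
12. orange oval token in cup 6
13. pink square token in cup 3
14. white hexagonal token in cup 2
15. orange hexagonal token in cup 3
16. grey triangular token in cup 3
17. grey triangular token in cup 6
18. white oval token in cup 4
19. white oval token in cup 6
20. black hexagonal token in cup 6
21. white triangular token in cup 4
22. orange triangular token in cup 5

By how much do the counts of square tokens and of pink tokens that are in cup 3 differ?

1

square tokens: 2. pink tokens in cup 3: 1.
|2 − 1| = 2 − 1 = 1.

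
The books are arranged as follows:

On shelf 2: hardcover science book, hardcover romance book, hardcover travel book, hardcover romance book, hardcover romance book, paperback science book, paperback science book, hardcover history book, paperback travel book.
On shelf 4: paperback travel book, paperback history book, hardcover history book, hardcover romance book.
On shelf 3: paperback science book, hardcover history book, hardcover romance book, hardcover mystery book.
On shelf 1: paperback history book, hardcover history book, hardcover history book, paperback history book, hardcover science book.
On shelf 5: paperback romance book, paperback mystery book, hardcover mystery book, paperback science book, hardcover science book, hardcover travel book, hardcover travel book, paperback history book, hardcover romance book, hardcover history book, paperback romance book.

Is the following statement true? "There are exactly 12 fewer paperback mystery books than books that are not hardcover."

paperback mystery books: 1.
books that are not hardcover: 13.
The claim requires 13 − 1 (= 12) to equal 12, which holds.

True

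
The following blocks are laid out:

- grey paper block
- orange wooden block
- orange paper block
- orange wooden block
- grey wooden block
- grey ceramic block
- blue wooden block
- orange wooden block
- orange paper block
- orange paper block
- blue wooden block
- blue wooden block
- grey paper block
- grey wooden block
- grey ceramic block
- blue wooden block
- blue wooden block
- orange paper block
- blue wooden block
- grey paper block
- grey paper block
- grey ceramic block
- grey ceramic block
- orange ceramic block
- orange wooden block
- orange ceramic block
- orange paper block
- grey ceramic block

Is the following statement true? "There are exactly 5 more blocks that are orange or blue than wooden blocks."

True

There are 17 blocks that are orange or blue.
There are 12 wooden blocks.
The claim requires 17 − 12 (= 5) to equal 5, which holds.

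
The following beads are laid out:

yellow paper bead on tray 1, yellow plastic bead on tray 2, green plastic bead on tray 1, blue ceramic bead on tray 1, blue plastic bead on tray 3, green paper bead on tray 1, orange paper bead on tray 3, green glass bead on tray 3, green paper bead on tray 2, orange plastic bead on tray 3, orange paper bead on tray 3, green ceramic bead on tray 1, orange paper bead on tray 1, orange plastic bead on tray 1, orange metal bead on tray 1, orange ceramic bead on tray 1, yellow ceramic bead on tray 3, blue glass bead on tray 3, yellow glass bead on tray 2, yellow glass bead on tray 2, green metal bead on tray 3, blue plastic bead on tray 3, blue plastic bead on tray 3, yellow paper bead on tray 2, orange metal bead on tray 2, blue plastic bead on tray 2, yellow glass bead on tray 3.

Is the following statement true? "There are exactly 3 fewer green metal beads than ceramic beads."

green metal beads: 1.
ceramic beads: 4.
The claim requires 4 − 1 (= 3) to equal 3, which holds.

True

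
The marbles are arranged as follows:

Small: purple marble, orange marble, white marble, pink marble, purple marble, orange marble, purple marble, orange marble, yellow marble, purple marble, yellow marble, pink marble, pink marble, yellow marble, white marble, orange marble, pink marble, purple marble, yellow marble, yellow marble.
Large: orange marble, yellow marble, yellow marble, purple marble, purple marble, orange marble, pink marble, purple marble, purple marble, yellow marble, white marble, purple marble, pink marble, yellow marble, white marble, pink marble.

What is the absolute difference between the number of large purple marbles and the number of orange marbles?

1

large purple marbles: 5. orange marbles: 6.
|5 − 6| = 6 − 5 = 1.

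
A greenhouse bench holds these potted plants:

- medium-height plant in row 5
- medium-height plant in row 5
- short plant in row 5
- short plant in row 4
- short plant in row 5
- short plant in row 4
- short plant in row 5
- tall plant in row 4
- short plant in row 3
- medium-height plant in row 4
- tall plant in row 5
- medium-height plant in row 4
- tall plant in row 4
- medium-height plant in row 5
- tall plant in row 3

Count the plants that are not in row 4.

Total plants: 15; with the excluded value: 6; remaining 15 − 6 = 9.

9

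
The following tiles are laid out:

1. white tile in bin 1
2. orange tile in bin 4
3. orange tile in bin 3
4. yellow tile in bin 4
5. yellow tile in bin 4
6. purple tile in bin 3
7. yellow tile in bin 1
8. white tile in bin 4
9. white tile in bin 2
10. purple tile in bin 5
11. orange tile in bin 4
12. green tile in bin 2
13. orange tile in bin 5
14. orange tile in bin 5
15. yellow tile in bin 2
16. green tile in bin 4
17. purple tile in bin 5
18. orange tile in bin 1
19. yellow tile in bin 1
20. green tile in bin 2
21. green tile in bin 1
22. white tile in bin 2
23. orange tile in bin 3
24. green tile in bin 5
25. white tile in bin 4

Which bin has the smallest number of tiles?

Counts by bin: bin 4→7, bin 5→5, bin 2→5, bin 1→5, bin 3→3.
The minimum is 3, held uniquely by bin 3.

bin 3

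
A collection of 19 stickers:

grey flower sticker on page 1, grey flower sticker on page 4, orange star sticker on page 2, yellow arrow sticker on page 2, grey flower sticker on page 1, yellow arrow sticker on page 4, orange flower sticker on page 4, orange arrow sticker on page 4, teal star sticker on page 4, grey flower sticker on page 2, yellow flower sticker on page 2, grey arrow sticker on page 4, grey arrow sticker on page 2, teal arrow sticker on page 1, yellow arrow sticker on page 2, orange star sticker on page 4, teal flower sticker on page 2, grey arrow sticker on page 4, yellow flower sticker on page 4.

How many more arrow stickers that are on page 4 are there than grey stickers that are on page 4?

1

arrow stickers on page 4: 4.
grey stickers on page 4: 3.
4 − 3 = 1.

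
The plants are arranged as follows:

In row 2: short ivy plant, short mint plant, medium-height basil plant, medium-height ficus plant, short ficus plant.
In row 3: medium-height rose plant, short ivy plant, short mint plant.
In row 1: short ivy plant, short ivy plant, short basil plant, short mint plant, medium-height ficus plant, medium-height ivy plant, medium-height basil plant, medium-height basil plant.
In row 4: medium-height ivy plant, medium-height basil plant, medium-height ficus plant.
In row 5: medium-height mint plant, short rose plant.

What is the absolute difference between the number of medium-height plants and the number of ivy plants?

medium-height plants: 11. ivy plants: 6.
|11 − 6| = 11 − 6 = 5.

5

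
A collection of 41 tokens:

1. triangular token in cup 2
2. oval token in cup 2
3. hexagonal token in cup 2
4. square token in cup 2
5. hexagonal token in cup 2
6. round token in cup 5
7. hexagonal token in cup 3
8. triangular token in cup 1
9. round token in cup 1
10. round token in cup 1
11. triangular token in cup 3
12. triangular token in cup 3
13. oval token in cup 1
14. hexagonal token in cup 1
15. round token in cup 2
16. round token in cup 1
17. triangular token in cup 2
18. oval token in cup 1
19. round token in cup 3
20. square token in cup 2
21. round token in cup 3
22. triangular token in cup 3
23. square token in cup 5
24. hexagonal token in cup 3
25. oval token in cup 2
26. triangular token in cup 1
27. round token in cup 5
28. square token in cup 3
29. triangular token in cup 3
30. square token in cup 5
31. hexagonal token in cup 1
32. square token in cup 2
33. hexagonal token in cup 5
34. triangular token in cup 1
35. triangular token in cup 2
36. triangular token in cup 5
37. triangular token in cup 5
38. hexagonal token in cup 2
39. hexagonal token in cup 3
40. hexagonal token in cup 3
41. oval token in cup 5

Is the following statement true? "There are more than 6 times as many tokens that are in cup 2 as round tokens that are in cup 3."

False

There are 12 tokens in cup 2.
There are 2 round tokens in cup 3.
The claim requires 12 > 6 × 2 = 12, which does not hold.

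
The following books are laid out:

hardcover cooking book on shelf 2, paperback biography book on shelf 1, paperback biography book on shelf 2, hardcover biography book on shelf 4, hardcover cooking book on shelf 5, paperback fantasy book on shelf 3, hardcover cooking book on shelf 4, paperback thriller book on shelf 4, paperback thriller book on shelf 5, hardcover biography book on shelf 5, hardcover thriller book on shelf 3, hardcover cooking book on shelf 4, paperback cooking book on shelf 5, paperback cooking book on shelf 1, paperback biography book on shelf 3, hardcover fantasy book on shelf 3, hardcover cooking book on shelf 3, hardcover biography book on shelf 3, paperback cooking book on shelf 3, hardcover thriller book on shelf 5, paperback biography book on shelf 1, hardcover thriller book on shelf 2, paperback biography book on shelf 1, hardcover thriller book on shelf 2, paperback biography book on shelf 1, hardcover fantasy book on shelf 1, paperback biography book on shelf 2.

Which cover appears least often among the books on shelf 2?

Counts by cover (restricted to books on shelf 2): hardcover 3, paperback 2.
The minimum is 2, held uniquely by paperback.

paperback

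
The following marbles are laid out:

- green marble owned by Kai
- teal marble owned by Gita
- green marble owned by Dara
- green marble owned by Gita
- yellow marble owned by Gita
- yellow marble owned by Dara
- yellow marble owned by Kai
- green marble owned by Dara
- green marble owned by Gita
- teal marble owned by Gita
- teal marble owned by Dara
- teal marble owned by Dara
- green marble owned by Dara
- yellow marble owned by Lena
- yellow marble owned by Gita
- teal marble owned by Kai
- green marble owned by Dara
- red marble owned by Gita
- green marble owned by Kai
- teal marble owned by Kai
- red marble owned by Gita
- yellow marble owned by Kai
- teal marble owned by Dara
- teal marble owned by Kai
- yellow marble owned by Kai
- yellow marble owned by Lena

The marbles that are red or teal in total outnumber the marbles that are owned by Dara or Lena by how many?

0

marbles that are red or teal: 10.
marbles owned by Dara or Lena: 10.
10 − 10 = 0.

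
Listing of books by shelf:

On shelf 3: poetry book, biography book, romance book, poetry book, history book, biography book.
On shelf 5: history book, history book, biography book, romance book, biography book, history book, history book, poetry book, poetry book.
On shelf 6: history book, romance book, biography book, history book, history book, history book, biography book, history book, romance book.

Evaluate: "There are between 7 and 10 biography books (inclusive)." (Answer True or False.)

False

biography books: 6.
The claim requires 7 ≤ 6 ≤ 10, which does not hold.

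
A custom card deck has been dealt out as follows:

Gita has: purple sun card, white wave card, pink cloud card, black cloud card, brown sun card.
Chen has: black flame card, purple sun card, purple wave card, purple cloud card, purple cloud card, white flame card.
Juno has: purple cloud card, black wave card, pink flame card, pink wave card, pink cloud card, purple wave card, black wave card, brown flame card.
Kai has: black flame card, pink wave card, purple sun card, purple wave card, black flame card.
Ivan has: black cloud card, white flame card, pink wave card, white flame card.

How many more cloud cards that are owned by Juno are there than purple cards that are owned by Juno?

0

cloud cards owned by Juno: 2.
purple cards owned by Juno: 2.
2 − 2 = 0.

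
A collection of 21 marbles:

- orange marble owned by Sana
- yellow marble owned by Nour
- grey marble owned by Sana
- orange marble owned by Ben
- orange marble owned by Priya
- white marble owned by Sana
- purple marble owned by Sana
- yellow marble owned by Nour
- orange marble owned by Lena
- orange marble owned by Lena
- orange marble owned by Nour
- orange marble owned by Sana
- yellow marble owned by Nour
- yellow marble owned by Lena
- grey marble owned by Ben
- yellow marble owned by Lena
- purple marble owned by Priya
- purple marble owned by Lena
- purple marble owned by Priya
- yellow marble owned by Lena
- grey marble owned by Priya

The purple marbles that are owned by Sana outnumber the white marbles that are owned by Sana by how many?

purple marbles owned by Sana: 1.
white marbles owned by Sana: 1.
1 − 1 = 0.

0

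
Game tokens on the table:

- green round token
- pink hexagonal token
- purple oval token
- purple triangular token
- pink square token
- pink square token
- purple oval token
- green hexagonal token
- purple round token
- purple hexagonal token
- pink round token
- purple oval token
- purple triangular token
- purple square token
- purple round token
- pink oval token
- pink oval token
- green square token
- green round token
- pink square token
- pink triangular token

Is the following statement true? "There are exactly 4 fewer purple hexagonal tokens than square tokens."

True

purple hexagonal tokens: 1.
square tokens: 5.
The claim requires 5 − 1 (= 4) to equal 4, which holds.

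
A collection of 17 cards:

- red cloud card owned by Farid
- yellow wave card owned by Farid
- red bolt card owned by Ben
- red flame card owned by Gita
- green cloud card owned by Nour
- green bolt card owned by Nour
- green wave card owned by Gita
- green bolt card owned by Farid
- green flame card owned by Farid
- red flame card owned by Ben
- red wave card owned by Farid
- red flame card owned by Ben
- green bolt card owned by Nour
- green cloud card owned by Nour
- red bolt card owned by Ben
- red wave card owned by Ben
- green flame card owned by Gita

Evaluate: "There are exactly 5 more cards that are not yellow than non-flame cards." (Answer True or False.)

False

cards that are not yellow: 16.
non-flame cards: 12.
The claim requires 16 − 12 (= 4) to equal 5, which does not hold.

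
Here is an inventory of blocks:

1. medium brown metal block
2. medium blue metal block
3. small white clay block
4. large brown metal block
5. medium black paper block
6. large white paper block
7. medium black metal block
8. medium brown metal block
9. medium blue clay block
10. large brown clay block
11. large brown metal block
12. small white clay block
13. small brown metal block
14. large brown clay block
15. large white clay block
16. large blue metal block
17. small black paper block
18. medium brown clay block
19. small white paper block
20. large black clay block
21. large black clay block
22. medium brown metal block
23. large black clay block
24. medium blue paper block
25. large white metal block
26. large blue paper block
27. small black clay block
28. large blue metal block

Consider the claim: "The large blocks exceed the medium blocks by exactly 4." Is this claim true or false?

True

There are 13 large blocks.
There are 9 medium blocks.
The claim requires 13 − 9 (= 4) to equal 4, which holds.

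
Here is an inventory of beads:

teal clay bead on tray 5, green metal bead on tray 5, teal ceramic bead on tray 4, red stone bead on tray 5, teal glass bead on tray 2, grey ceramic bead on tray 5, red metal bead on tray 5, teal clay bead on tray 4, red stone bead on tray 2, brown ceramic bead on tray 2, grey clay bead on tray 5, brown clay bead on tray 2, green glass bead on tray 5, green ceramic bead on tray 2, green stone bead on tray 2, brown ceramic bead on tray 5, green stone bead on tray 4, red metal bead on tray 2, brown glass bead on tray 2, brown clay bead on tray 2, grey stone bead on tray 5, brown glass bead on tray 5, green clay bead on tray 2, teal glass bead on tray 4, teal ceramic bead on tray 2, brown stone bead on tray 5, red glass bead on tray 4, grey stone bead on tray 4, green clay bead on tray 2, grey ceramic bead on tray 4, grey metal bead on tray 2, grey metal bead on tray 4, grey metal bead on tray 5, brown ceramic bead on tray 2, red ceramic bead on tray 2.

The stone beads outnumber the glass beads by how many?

1

stone beads: 7.
glass beads: 6.
7 − 6 = 1.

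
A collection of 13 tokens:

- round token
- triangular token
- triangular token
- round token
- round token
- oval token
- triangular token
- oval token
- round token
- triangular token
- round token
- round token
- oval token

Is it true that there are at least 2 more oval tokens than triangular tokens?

False

oval tokens: 3.
triangular tokens: 4.
The claim requires 3 − 4 = -1 ≥ 2, which does not hold.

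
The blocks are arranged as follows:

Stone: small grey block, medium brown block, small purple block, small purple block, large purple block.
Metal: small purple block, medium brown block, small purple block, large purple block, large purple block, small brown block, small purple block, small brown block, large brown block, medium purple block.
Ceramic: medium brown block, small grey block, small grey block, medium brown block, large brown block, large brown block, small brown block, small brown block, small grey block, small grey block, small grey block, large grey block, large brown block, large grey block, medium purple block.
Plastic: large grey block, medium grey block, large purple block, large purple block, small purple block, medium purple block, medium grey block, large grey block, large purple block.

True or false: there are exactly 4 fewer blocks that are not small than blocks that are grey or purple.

blocks that are not small: 23.
blocks that are grey or purple: 27.
The claim requires 27 − 23 (= 4) to equal 4, which holds.

True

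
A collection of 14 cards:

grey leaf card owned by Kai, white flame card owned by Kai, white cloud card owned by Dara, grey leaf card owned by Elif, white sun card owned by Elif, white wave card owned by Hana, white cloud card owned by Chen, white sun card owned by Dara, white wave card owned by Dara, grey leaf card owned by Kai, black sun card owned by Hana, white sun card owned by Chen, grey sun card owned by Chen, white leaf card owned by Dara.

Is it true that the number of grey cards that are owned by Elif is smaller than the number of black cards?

False

Count of grey cards owned by Elif: 1.
There is 1 black card.
The claim requires 1 < 1, which does not hold.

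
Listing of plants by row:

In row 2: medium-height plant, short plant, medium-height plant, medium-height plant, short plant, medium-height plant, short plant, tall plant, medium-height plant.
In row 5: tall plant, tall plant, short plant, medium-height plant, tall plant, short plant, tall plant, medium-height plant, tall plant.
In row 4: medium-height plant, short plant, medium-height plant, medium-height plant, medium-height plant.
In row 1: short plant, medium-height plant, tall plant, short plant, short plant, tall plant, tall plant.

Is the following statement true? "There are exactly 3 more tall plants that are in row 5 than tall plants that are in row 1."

There are 5 tall plants in row 5.
There are 3 tall plants in row 1.
The claim requires 5 − 3 (= 2) to equal 3, which does not hold.

False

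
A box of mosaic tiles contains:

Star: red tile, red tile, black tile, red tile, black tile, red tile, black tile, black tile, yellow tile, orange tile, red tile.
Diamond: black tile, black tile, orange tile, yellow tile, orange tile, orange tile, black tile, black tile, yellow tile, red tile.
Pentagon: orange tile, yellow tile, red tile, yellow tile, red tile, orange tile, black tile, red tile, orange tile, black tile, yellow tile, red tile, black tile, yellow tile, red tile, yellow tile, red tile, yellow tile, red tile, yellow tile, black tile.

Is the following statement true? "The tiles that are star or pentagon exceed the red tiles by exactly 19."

|tiles that are star or pentagon| = 32.
|red tiles| = 13.
The claim requires 32 − 13 (= 19) to equal 19, which holds.

True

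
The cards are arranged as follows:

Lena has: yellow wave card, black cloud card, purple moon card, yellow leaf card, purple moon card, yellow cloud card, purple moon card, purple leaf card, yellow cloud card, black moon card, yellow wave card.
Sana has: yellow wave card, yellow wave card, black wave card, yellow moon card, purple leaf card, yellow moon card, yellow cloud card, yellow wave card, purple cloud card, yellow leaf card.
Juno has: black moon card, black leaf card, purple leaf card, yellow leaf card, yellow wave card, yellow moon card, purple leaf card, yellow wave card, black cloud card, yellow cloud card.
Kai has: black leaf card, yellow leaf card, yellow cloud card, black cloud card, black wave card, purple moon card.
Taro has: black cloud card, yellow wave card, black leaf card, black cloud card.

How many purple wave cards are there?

0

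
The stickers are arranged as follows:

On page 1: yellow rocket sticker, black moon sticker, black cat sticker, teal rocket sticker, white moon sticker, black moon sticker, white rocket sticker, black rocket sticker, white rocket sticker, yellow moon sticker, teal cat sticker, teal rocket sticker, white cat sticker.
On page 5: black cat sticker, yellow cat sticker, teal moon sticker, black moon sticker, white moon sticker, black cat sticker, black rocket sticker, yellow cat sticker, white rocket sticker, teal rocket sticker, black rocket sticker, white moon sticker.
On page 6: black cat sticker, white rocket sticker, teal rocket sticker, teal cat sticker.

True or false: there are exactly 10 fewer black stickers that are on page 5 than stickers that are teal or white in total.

True

black stickers on page 5: 5.
stickers that are teal or white: 15.
The claim requires 15 − 5 (= 10) to equal 10, which holds.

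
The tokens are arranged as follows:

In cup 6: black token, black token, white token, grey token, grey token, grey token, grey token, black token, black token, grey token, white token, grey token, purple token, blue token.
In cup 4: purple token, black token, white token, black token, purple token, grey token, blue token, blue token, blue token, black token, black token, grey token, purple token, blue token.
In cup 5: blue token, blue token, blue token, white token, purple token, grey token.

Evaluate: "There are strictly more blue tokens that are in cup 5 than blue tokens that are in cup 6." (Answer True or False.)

True

|blue tokens in cup 5| = 3.
|blue tokens in cup 6| = 1.
The claim requires 3 > 1, which holds.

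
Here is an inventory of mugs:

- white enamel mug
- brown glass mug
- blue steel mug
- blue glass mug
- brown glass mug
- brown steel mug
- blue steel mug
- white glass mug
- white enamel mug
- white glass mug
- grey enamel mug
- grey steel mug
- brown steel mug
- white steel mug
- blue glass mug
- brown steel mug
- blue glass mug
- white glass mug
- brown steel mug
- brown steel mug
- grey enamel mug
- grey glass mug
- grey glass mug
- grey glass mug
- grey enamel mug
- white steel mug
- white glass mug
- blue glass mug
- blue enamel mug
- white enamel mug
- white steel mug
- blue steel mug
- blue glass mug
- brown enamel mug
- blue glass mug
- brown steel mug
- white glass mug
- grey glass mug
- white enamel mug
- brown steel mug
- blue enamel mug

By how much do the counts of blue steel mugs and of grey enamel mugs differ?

0

blue steel mugs: 3. grey enamel mugs: 3.
|3 − 3| = 3 − 3 = 0.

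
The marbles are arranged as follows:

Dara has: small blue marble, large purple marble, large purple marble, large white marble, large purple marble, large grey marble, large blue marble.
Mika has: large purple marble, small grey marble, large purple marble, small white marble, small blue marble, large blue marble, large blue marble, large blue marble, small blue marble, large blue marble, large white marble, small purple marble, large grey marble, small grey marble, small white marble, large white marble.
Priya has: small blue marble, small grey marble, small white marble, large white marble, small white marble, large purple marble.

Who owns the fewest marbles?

Counts by owner: Mika→16, Dara→7, Priya→6.
The minimum is 6, held uniquely by Priya.

Priya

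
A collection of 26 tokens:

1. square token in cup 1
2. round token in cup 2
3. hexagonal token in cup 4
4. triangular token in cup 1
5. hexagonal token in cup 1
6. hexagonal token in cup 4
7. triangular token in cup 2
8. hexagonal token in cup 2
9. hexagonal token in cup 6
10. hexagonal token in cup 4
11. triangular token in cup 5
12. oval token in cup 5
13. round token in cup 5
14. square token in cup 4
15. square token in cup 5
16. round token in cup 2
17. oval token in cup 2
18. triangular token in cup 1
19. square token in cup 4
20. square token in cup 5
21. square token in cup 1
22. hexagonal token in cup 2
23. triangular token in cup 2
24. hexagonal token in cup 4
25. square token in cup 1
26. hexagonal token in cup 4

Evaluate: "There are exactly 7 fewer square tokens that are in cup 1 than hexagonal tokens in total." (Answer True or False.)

False

square tokens in cup 1: 3.
hexagonal tokens: 9.
The claim requires 9 − 3 (= 6) to equal 7, which does not hold.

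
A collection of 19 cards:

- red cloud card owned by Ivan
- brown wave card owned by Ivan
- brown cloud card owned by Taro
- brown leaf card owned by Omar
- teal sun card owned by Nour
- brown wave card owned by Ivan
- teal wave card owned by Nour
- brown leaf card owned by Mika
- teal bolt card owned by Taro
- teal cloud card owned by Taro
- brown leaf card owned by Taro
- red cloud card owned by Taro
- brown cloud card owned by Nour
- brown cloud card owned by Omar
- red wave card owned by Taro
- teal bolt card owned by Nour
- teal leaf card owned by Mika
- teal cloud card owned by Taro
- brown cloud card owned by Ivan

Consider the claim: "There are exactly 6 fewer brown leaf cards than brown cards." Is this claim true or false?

True

brown leaf cards: 3.
brown cards: 9.
The claim requires 9 − 3 (= 6) to equal 6, which holds.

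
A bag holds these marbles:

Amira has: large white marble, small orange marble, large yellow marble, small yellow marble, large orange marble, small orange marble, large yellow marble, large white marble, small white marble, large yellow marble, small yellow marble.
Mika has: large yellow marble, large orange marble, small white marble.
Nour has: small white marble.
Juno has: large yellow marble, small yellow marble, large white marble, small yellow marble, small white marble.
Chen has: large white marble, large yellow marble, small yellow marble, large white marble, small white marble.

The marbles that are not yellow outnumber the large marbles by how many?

1

marbles that are not yellow: 14.
large marbles: 13.
14 − 13 = 1.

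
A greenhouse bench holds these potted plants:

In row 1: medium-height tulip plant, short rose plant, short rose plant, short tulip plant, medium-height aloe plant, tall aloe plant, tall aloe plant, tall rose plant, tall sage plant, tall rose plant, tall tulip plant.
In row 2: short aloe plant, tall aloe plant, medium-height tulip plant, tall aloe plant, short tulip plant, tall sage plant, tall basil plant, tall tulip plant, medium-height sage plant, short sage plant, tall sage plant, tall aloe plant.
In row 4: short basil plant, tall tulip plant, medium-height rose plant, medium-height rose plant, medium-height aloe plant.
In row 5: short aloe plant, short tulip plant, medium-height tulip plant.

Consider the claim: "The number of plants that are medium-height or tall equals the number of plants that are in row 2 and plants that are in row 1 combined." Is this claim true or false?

There are 22 plants that are medium-height or tall.
plants in row 2: 12; plants in row 1: 11; combined: 12 + 11 = 23.
The claim requires 22 = 23, which does not hold.

False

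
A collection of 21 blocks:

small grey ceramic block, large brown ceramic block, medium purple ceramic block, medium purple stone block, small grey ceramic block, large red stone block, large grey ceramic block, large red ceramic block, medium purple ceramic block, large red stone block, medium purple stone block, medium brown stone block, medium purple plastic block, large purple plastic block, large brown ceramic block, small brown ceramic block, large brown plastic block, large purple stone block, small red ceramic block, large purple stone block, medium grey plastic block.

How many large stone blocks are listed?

4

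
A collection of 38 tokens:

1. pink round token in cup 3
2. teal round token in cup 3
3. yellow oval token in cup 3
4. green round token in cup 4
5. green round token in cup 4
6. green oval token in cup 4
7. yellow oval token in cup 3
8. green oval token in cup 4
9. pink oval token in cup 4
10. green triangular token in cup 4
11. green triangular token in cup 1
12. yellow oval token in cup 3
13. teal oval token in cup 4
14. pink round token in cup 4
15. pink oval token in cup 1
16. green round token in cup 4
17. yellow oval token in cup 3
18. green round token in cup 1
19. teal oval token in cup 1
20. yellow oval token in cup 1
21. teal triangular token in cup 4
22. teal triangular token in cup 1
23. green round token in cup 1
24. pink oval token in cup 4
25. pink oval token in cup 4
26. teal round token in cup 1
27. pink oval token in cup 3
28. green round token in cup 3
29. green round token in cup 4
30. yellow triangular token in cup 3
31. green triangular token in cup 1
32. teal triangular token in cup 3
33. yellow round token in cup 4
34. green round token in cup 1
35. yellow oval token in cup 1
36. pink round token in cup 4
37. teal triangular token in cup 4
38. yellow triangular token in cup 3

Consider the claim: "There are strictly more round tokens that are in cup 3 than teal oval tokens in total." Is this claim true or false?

True

round tokens in cup 3: 3.
teal oval tokens: 2.
The claim requires 3 > 2, which holds.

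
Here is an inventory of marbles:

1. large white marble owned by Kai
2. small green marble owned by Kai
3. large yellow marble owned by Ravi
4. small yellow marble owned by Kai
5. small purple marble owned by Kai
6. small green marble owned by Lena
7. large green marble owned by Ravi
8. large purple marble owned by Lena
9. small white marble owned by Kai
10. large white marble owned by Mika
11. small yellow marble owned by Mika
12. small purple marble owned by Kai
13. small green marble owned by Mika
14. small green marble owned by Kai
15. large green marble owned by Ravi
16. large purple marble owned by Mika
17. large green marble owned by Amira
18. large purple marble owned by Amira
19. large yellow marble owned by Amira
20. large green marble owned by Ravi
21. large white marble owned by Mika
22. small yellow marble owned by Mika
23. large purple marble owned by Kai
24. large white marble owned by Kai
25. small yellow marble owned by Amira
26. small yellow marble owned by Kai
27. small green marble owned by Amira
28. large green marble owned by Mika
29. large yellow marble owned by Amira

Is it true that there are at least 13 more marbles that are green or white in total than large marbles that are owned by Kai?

False

There are 15 marbles that are green or white.
Count of large marbles owned by Kai: 3.
The claim requires 15 − 3 = 12 ≥ 13, which does not hold.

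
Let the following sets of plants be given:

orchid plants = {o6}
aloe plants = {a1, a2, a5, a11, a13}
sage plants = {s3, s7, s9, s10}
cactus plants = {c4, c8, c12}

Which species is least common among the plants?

Counts by species: aloe 5, sage 4, cactus 3, orchid 1.
The minimum is 1, held uniquely by orchid.

orchid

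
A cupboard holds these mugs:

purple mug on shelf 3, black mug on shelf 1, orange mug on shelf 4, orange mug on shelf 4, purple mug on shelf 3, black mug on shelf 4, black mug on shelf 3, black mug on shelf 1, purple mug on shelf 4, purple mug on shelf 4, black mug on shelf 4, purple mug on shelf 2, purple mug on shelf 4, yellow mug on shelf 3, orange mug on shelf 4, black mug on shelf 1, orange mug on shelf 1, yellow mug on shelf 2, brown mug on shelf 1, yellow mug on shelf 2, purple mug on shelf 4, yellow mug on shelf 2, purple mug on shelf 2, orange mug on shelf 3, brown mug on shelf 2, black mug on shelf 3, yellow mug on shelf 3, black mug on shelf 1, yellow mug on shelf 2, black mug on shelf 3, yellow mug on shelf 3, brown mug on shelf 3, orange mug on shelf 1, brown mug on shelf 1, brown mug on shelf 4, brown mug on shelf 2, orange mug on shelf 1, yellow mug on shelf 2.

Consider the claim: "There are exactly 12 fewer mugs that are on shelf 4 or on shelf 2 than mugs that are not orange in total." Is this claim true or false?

mugs on shelf 4 or on shelf 2: 19.
mugs that are not orange: 31.
The claim requires 31 − 19 (= 12) to equal 12, which holds.

True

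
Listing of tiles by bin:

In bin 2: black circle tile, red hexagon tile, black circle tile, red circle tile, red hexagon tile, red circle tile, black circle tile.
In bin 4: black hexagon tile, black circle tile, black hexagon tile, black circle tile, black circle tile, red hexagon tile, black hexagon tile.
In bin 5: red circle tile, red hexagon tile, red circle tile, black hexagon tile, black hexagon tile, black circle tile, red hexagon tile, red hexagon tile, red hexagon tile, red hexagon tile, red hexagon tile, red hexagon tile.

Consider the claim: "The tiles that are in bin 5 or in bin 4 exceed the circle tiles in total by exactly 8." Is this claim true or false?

There are 19 tiles in bin 5 or in bin 4.
There are 11 circle tiles.
The claim requires 19 − 11 (= 8) to equal 8, which holds.

True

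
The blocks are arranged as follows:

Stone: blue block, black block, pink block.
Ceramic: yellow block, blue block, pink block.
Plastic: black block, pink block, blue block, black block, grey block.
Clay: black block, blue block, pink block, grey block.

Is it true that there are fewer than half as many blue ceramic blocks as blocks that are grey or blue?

True

blue ceramic blocks: 1.
blocks that are grey or blue: 6.
The claim requires 2 × 1 = 2 < 6, which holds.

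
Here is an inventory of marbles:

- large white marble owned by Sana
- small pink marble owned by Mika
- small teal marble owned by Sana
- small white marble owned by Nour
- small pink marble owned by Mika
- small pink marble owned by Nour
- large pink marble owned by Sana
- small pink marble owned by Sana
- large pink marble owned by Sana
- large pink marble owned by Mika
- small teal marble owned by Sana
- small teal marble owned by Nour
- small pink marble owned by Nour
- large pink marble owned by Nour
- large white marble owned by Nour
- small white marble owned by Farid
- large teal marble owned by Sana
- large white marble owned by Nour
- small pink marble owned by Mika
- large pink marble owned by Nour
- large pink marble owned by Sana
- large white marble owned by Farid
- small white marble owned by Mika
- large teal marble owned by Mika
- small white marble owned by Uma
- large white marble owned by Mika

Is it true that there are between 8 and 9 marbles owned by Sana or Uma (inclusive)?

marbles owned by Sana or Uma: 9.
The claim requires 8 ≤ 9 ≤ 9, which holds.

True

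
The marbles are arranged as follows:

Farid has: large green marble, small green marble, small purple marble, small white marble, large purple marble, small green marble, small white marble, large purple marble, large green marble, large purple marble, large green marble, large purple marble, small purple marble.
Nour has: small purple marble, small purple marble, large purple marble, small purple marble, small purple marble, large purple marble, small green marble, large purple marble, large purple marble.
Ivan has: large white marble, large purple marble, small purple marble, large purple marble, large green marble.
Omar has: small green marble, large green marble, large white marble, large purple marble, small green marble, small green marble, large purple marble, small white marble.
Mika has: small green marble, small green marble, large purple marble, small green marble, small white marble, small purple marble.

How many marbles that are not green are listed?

Total marbles: 41; with the excluded value: 14; remaining 41 − 14 = 27.

27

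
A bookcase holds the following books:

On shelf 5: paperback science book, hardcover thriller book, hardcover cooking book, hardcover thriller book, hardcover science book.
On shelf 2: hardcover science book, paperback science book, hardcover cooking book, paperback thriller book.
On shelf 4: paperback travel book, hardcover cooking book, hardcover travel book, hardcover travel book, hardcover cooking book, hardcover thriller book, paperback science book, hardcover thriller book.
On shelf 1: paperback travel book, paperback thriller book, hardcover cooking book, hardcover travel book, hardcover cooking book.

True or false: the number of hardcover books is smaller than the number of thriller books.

|hardcover books| = 15.
|thriller books| = 6.
The claim requires 15 < 6, which does not hold.

False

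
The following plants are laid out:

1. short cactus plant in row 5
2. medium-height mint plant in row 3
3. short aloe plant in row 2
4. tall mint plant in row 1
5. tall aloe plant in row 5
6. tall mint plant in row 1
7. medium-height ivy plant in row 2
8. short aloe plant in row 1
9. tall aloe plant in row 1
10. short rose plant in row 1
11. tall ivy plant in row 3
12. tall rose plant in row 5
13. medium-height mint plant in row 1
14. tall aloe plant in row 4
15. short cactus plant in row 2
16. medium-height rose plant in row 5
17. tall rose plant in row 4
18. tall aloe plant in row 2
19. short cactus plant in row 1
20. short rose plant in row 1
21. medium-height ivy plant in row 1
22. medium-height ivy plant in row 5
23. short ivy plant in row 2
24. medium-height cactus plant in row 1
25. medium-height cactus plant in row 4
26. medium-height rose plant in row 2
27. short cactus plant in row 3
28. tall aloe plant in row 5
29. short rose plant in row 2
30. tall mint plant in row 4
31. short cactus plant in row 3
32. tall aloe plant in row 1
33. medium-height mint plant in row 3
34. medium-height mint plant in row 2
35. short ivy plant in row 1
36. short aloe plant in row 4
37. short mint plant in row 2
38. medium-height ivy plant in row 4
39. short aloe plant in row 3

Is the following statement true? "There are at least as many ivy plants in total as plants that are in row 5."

ivy plants: 7.
plants in row 5: 6.
The claim requires 7 ≥ 6, which holds.

True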